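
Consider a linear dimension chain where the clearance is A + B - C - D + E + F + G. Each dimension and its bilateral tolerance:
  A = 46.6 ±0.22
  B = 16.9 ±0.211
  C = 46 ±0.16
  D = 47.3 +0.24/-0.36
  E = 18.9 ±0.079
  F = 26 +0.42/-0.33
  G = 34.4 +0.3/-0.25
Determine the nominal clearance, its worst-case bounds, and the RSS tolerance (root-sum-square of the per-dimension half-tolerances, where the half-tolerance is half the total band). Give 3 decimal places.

Stack each dimension's contribution:
  +A: nom +46.600 → Σnom=46.600; wc +0.220/-0.220 → slack +0.220/-0.220; half-tol=0.220, Σhalf²=0.048400
  +B: nom +16.900 → Σnom=63.500; wc +0.211/-0.211 → slack +0.431/-0.431; half-tol=0.211, Σhalf²=0.092921
  -C: nom -46.000 → Σnom=17.500; wc +0.160/-0.160 → slack +0.591/-0.591; half-tol=0.160, Σhalf²=0.118521
  -D: nom -47.300 → Σnom=-29.800; wc +0.360/-0.240 → slack +0.951/-0.831; half-tol=0.300, Σhalf²=0.208521
  +E: nom +18.900 → Σnom=-10.900; wc +0.079/-0.079 → slack +1.030/-0.910; half-tol=0.079, Σhalf²=0.214762
  +F: nom +26.000 → Σnom=15.100; wc +0.420/-0.330 → slack +1.450/-1.240; half-tol=0.375, Σhalf²=0.355387
  +G: nom +34.400 → Σnom=49.500; wc +0.300/-0.250 → slack +1.750/-1.490; half-tol=0.275, Σhalf²=0.431012
Nominal = 49.500. Worst-case = [49.500 - 1.490, 49.500 + 1.750] = [48.010, 51.250]. RSS = √0.431012 = 0.657.

nominal=49.500 wc=[48.010,51.250] rss=0.657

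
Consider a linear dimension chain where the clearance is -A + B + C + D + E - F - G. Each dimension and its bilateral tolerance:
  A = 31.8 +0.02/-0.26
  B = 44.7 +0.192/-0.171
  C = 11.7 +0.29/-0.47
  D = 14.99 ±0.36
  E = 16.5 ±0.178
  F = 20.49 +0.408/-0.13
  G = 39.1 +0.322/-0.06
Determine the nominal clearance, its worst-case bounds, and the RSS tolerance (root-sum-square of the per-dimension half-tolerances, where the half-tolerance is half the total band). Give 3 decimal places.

Stack each dimension's contribution:
  -A: nom -31.800 → Σnom=-31.800; wc +0.260/-0.020 → slack +0.260/-0.020; half-tol=0.140, Σhalf²=0.019600
  +B: nom +44.700 → Σnom=12.900; wc +0.192/-0.171 → slack +0.452/-0.191; half-tol=0.181, Σhalf²=0.052542
  +C: nom +11.700 → Σnom=24.600; wc +0.290/-0.470 → slack +0.742/-0.661; half-tol=0.380, Σhalf²=0.196942
  +D: nom +14.990 → Σnom=39.590; wc +0.360/-0.360 → slack +1.102/-1.021; half-tol=0.360, Σhalf²=0.326542
  +E: nom +16.500 → Σnom=56.090; wc +0.178/-0.178 → slack +1.280/-1.199; half-tol=0.178, Σhalf²=0.358226
  -F: nom -20.490 → Σnom=35.600; wc +0.130/-0.408 → slack +1.410/-1.607; half-tol=0.269, Σhalf²=0.430587
  -G: nom -39.100 → Σnom=-3.500; wc +0.060/-0.322 → slack +1.470/-1.929; half-tol=0.191, Σhalf²=0.467068
Nominal = -3.500. Worst-case = [-3.500 - 1.929, -3.500 + 1.470] = [-5.429, -2.030]. RSS = √0.467068 = 0.683.

nominal=-3.500 wc=[-5.429,-2.030] rss=0.683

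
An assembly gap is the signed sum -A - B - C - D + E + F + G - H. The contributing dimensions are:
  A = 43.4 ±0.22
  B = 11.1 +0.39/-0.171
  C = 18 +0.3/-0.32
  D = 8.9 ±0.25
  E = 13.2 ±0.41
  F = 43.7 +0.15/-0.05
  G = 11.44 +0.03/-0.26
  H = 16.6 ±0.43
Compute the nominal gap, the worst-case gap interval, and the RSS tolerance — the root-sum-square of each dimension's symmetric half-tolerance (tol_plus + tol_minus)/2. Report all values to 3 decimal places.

nominal=-29.660 wc=[-31.970,-27.679] rss=0.818

Stack each dimension's contribution:
  -A: nom -43.400 → Σnom=-43.400; wc +0.220/-0.220 → slack +0.220/-0.220; half-tol=0.220, Σhalf²=0.048400
  -B: nom -11.100 → Σnom=-54.500; wc +0.171/-0.390 → slack +0.391/-0.610; half-tol=0.281, Σhalf²=0.127080
  -C: nom -18.000 → Σnom=-72.500; wc +0.320/-0.300 → slack +0.711/-0.910; half-tol=0.310, Σhalf²=0.223180
  -D: nom -8.900 → Σnom=-81.400; wc +0.250/-0.250 → slack +0.961/-1.160; half-tol=0.250, Σhalf²=0.285680
  +E: nom +13.200 → Σnom=-68.200; wc +0.410/-0.410 → slack +1.371/-1.570; half-tol=0.410, Σhalf²=0.453780
  +F: nom +43.700 → Σnom=-24.500; wc +0.150/-0.050 → slack +1.521/-1.620; half-tol=0.100, Σhalf²=0.463780
  +G: nom +11.440 → Σnom=-13.060; wc +0.030/-0.260 → slack +1.551/-1.880; half-tol=0.145, Σhalf²=0.484805
  -H: nom -16.600 → Σnom=-29.660; wc +0.430/-0.430 → slack +1.981/-2.310; half-tol=0.430, Σhalf²=0.669705
Nominal = -29.660. Worst-case = [-29.660 - 2.310, -29.660 + 1.981] = [-31.970, -27.679]. RSS = √0.669705 = 0.818.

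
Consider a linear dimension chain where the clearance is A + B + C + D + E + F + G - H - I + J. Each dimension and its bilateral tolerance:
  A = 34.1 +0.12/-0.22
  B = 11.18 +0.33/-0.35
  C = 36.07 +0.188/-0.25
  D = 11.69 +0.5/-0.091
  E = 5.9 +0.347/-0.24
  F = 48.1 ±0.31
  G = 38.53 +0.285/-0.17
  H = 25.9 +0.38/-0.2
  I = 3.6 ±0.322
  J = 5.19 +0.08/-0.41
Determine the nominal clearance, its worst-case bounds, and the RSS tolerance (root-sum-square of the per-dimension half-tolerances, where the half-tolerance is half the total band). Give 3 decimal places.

Stack each dimension's contribution:
  +A: nom +34.100 → Σnom=34.100; wc +0.120/-0.220 → slack +0.120/-0.220; half-tol=0.170, Σhalf²=0.028900
  +B: nom +11.180 → Σnom=45.280; wc +0.330/-0.350 → slack +0.450/-0.570; half-tol=0.340, Σhalf²=0.144500
  +C: nom +36.070 → Σnom=81.350; wc +0.188/-0.250 → slack +0.638/-0.820; half-tol=0.219, Σhalf²=0.192461
  +D: nom +11.690 → Σnom=93.040; wc +0.500/-0.091 → slack +1.138/-0.911; half-tol=0.295, Σhalf²=0.279781
  +E: nom +5.900 → Σnom=98.940; wc +0.347/-0.240 → slack +1.485/-1.151; half-tol=0.293, Σhalf²=0.365923
  +F: nom +48.100 → Σnom=147.040; wc +0.310/-0.310 → slack +1.795/-1.461; half-tol=0.310, Σhalf²=0.462023
  +G: nom +38.530 → Σnom=185.570; wc +0.285/-0.170 → slack +2.080/-1.631; half-tol=0.227, Σhalf²=0.513780
  -H: nom -25.900 → Σnom=159.670; wc +0.200/-0.380 → slack +2.280/-2.011; half-tol=0.290, Σhalf²=0.597880
  -I: nom -3.600 → Σnom=156.070; wc +0.322/-0.322 → slack +2.602/-2.333; half-tol=0.322, Σhalf²=0.701564
  +J: nom +5.190 → Σnom=161.260; wc +0.080/-0.410 → slack +2.682/-2.743; half-tol=0.245, Σhalf²=0.761589
Nominal = 161.260. Worst-case = [161.260 - 2.743, 161.260 + 2.682] = [158.517, 163.942]. RSS = √0.761589 = 0.873.

nominal=161.260 wc=[158.517,163.942] rss=0.873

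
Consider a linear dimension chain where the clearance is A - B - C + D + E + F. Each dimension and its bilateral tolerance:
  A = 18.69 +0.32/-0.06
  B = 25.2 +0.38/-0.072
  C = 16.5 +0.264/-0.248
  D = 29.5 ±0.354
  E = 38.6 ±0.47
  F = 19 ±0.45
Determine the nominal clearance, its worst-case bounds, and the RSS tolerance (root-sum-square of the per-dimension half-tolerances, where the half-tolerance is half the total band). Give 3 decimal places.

Stack each dimension's contribution:
  +A: nom +18.690 → Σnom=18.690; wc +0.320/-0.060 → slack +0.320/-0.060; half-tol=0.190, Σhalf²=0.036100
  -B: nom -25.200 → Σnom=-6.510; wc +0.072/-0.380 → slack +0.392/-0.440; half-tol=0.226, Σhalf²=0.087176
  -C: nom -16.500 → Σnom=-23.010; wc +0.248/-0.264 → slack +0.640/-0.704; half-tol=0.256, Σhalf²=0.152712
  +D: nom +29.500 → Σnom=6.490; wc +0.354/-0.354 → slack +0.994/-1.058; half-tol=0.354, Σhalf²=0.278028
  +E: nom +38.600 → Σnom=45.090; wc +0.470/-0.470 → slack +1.464/-1.528; half-tol=0.470, Σhalf²=0.498928
  +F: nom +19.000 → Σnom=64.090; wc +0.450/-0.450 → slack +1.914/-1.978; half-tol=0.450, Σhalf²=0.701428
Nominal = 64.090. Worst-case = [64.090 - 1.978, 64.090 + 1.914] = [62.112, 66.004]. RSS = √0.701428 = 0.838.

nominal=64.090 wc=[62.112,66.004] rss=0.838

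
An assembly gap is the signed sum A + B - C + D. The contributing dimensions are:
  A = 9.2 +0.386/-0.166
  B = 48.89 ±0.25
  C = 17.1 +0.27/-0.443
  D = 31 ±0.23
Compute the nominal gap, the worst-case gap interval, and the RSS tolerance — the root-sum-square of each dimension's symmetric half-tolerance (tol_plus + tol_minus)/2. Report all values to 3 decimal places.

nominal=71.990 wc=[71.074,73.299] rss=0.565

Stack each dimension's contribution:
  +A: nom +9.200 → Σnom=9.200; wc +0.386/-0.166 → slack +0.386/-0.166; half-tol=0.276, Σhalf²=0.076176
  +B: nom +48.890 → Σnom=58.090; wc +0.250/-0.250 → slack +0.636/-0.416; half-tol=0.250, Σhalf²=0.138676
  -C: nom -17.100 → Σnom=40.990; wc +0.443/-0.270 → slack +1.079/-0.686; half-tol=0.357, Σhalf²=0.265768
  +D: nom +31.000 → Σnom=71.990; wc +0.230/-0.230 → slack +1.309/-0.916; half-tol=0.230, Σhalf²=0.318668
Nominal = 71.990. Worst-case = [71.990 - 0.916, 71.990 + 1.309] = [71.074, 73.299]. RSS = √0.318668 = 0.565.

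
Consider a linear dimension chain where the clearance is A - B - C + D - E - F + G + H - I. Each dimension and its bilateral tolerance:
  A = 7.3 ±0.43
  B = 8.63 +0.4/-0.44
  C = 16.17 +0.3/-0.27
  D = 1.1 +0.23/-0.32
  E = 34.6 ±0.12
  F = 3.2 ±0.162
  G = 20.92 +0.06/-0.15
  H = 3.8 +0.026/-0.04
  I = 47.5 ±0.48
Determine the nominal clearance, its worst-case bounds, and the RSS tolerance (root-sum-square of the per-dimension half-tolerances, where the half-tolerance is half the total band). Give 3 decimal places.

nominal=-76.980 wc=[-79.382,-74.762] rss=0.895

Stack each dimension's contribution:
  +A: nom +7.300 → Σnom=7.300; wc +0.430/-0.430 → slack +0.430/-0.430; half-tol=0.430, Σhalf²=0.184900
  -B: nom -8.630 → Σnom=-1.330; wc +0.440/-0.400 → slack +0.870/-0.830; half-tol=0.420, Σhalf²=0.361300
  -C: nom -16.170 → Σnom=-17.500; wc +0.270/-0.300 → slack +1.140/-1.130; half-tol=0.285, Σhalf²=0.442525
  +D: nom +1.100 → Σnom=-16.400; wc +0.230/-0.320 → slack +1.370/-1.450; half-tol=0.275, Σhalf²=0.518150
  -E: nom -34.600 → Σnom=-51.000; wc +0.120/-0.120 → slack +1.490/-1.570; half-tol=0.120, Σhalf²=0.532550
  -F: nom -3.200 → Σnom=-54.200; wc +0.162/-0.162 → slack +1.652/-1.732; half-tol=0.162, Σhalf²=0.558794
  +G: nom +20.920 → Σnom=-33.280; wc +0.060/-0.150 → slack +1.712/-1.882; half-tol=0.105, Σhalf²=0.569819
  +H: nom +3.800 → Σnom=-29.480; wc +0.026/-0.040 → slack +1.738/-1.922; half-tol=0.033, Σhalf²=0.570908
  -I: nom -47.500 → Σnom=-76.980; wc +0.480/-0.480 → slack +2.218/-2.402; half-tol=0.480, Σhalf²=0.801308
Nominal = -76.980. Worst-case = [-76.980 - 2.402, -76.980 + 2.218] = [-79.382, -74.762]. RSS = √0.801308 = 0.895.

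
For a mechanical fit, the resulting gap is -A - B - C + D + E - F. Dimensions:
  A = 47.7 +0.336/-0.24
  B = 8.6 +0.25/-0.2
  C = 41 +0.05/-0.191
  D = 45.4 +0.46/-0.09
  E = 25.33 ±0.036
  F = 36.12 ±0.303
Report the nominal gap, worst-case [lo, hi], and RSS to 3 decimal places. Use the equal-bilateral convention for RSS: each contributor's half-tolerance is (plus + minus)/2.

Stack each dimension's contribution:
  -A: nom -47.700 → Σnom=-47.700; wc +0.240/-0.336 → slack +0.240/-0.336; half-tol=0.288, Σhalf²=0.082944
  -B: nom -8.600 → Σnom=-56.300; wc +0.200/-0.250 → slack +0.440/-0.586; half-tol=0.225, Σhalf²=0.133569
  -C: nom -41.000 → Σnom=-97.300; wc +0.191/-0.050 → slack +0.631/-0.636; half-tol=0.120, Σhalf²=0.148089
  +D: nom +45.400 → Σnom=-51.900; wc +0.460/-0.090 → slack +1.091/-0.726; half-tol=0.275, Σhalf²=0.223714
  +E: nom +25.330 → Σnom=-26.570; wc +0.036/-0.036 → slack +1.127/-0.762; half-tol=0.036, Σhalf²=0.225010
  -F: nom -36.120 → Σnom=-62.690; wc +0.303/-0.303 → slack +1.430/-1.065; half-tol=0.303, Σhalf²=0.316819
Nominal = -62.690. Worst-case = [-62.690 - 1.065, -62.690 + 1.430] = [-63.755, -61.260]. RSS = √0.316819 = 0.563.

nominal=-62.690 wc=[-63.755,-61.260] rss=0.563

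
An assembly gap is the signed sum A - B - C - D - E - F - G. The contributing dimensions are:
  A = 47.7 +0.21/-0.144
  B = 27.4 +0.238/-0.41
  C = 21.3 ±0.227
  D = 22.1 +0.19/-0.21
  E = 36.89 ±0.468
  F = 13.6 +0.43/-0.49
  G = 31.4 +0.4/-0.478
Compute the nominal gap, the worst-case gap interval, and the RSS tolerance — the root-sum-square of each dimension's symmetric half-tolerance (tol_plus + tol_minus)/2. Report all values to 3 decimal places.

Stack each dimension's contribution:
  +A: nom +47.700 → Σnom=47.700; wc +0.210/-0.144 → slack +0.210/-0.144; half-tol=0.177, Σhalf²=0.031329
  -B: nom -27.400 → Σnom=20.300; wc +0.410/-0.238 → slack +0.620/-0.382; half-tol=0.324, Σhalf²=0.136305
  -C: nom -21.300 → Σnom=-1.000; wc +0.227/-0.227 → slack +0.847/-0.609; half-tol=0.227, Σhalf²=0.187834
  -D: nom -22.100 → Σnom=-23.100; wc +0.210/-0.190 → slack +1.057/-0.799; half-tol=0.200, Σhalf²=0.227834
  -E: nom -36.890 → Σnom=-59.990; wc +0.468/-0.468 → slack +1.525/-1.267; half-tol=0.468, Σhalf²=0.446858
  -F: nom -13.600 → Σnom=-73.590; wc +0.490/-0.430 → slack +2.015/-1.697; half-tol=0.460, Σhalf²=0.658458
  -G: nom -31.400 → Σnom=-104.990; wc +0.478/-0.400 → slack +2.493/-2.097; half-tol=0.439, Σhalf²=0.851179
Nominal = -104.990. Worst-case = [-104.990 - 2.097, -104.990 + 2.493] = [-107.087, -102.497]. RSS = √0.851179 = 0.923.

nominal=-104.990 wc=[-107.087,-102.497] rss=0.923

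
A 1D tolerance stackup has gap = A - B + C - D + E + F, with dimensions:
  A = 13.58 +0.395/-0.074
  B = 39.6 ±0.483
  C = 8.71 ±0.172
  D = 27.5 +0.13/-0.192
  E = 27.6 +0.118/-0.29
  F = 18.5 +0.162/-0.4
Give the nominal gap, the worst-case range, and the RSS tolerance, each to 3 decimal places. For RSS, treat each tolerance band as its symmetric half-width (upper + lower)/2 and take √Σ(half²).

Stack each dimension's contribution:
  +A: nom +13.580 → Σnom=13.580; wc +0.395/-0.074 → slack +0.395/-0.074; half-tol=0.235, Σhalf²=0.054990
  -B: nom -39.600 → Σnom=-26.020; wc +0.483/-0.483 → slack +0.878/-0.557; half-tol=0.483, Σhalf²=0.288279
  +C: nom +8.710 → Σnom=-17.310; wc +0.172/-0.172 → slack +1.050/-0.729; half-tol=0.172, Σhalf²=0.317863
  -D: nom -27.500 → Σnom=-44.810; wc +0.192/-0.130 → slack +1.242/-0.859; half-tol=0.161, Σhalf²=0.343784
  +E: nom +27.600 → Σnom=-17.210; wc +0.118/-0.290 → slack +1.360/-1.149; half-tol=0.204, Σhalf²=0.385400
  +F: nom +18.500 → Σnom=1.290; wc +0.162/-0.400 → slack +1.522/-1.549; half-tol=0.281, Σhalf²=0.464361
Nominal = 1.290. Worst-case = [1.290 - 1.549, 1.290 + 1.522] = [-0.259, 2.812]. RSS = √0.464361 = 0.681.

nominal=1.290 wc=[-0.259,2.812] rss=0.681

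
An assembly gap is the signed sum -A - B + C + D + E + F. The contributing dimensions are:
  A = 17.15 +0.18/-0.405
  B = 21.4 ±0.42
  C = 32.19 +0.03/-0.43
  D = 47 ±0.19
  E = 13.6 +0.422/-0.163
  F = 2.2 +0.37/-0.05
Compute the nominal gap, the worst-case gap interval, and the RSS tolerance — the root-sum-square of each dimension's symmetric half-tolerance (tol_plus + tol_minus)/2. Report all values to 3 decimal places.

Stack each dimension's contribution:
  -A: nom -17.150 → Σnom=-17.150; wc +0.405/-0.180 → slack +0.405/-0.180; half-tol=0.292, Σhalf²=0.085556
  -B: nom -21.400 → Σnom=-38.550; wc +0.420/-0.420 → slack +0.825/-0.600; half-tol=0.420, Σhalf²=0.261956
  +C: nom +32.190 → Σnom=-6.360; wc +0.030/-0.430 → slack +0.855/-1.030; half-tol=0.230, Σhalf²=0.314856
  +D: nom +47.000 → Σnom=40.640; wc +0.190/-0.190 → slack +1.045/-1.220; half-tol=0.190, Σhalf²=0.350956
  +E: nom +13.600 → Σnom=54.240; wc +0.422/-0.163 → slack +1.467/-1.383; half-tol=0.292, Σhalf²=0.436512
  +F: nom +2.200 → Σnom=56.440; wc +0.370/-0.050 → slack +1.837/-1.433; half-tol=0.210, Σhalf²=0.480612
Nominal = 56.440. Worst-case = [56.440 - 1.433, 56.440 + 1.837] = [55.007, 58.277]. RSS = √0.480612 = 0.693.

nominal=56.440 wc=[55.007,58.277] rss=0.693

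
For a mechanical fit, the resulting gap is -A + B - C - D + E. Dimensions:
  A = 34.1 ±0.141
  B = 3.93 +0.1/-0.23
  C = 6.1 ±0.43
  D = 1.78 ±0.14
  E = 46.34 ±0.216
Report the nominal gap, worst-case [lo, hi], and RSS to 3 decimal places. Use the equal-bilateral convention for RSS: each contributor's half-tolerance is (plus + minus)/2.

Stack each dimension's contribution:
  -A: nom -34.100 → Σnom=-34.100; wc +0.141/-0.141 → slack +0.141/-0.141; half-tol=0.141, Σhalf²=0.019881
  +B: nom +3.930 → Σnom=-30.170; wc +0.100/-0.230 → slack +0.241/-0.371; half-tol=0.165, Σhalf²=0.047106
  -C: nom -6.100 → Σnom=-36.270; wc +0.430/-0.430 → slack +0.671/-0.801; half-tol=0.430, Σhalf²=0.232006
  -D: nom -1.780 → Σnom=-38.050; wc +0.140/-0.140 → slack +0.811/-0.941; half-tol=0.140, Σhalf²=0.251606
  +E: nom +46.340 → Σnom=8.290; wc +0.216/-0.216 → slack +1.027/-1.157; half-tol=0.216, Σhalf²=0.298262
Nominal = 8.290. Worst-case = [8.290 - 1.157, 8.290 + 1.027] = [7.133, 9.317]. RSS = √0.298262 = 0.546.

nominal=8.290 wc=[7.133,9.317] rss=0.546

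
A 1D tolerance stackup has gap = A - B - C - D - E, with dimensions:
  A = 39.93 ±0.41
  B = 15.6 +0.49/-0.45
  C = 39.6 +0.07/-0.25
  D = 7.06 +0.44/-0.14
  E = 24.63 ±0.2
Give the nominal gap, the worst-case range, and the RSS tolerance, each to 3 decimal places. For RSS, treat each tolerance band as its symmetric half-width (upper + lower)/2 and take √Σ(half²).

nominal=-46.960 wc=[-48.570,-45.510] rss=0.734

Stack each dimension's contribution:
  +A: nom +39.930 → Σnom=39.930; wc +0.410/-0.410 → slack +0.410/-0.410; half-tol=0.410, Σhalf²=0.168100
  -B: nom -15.600 → Σnom=24.330; wc +0.450/-0.490 → slack +0.860/-0.900; half-tol=0.470, Σhalf²=0.389000
  -C: nom -39.600 → Σnom=-15.270; wc +0.250/-0.070 → slack +1.110/-0.970; half-tol=0.160, Σhalf²=0.414600
  -D: nom -7.060 → Σnom=-22.330; wc +0.140/-0.440 → slack +1.250/-1.410; half-tol=0.290, Σhalf²=0.498700
  -E: nom -24.630 → Σnom=-46.960; wc +0.200/-0.200 → slack +1.450/-1.610; half-tol=0.200, Σhalf²=0.538700
Nominal = -46.960. Worst-case = [-46.960 - 1.610, -46.960 + 1.450] = [-48.570, -45.510]. RSS = √0.538700 = 0.734.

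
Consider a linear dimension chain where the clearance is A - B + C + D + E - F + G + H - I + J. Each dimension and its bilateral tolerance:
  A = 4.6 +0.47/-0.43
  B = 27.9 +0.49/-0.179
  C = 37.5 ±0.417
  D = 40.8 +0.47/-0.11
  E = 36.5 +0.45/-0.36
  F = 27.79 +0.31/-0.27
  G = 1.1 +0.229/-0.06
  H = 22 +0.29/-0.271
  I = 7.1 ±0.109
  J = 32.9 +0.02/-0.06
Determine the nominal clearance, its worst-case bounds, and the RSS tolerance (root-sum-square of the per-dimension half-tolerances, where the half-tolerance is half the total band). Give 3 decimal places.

Stack each dimension's contribution:
  +A: nom +4.600 → Σnom=4.600; wc +0.470/-0.430 → slack +0.470/-0.430; half-tol=0.450, Σhalf²=0.202500
  -B: nom -27.900 → Σnom=-23.300; wc +0.179/-0.490 → slack +0.649/-0.920; half-tol=0.335, Σhalf²=0.314390
  +C: nom +37.500 → Σnom=14.200; wc +0.417/-0.417 → slack +1.066/-1.337; half-tol=0.417, Σhalf²=0.488279
  +D: nom +40.800 → Σnom=55.000; wc +0.470/-0.110 → slack +1.536/-1.447; half-tol=0.290, Σhalf²=0.572379
  +E: nom +36.500 → Σnom=91.500; wc +0.450/-0.360 → slack +1.986/-1.807; half-tol=0.405, Σhalf²=0.736404
  -F: nom -27.790 → Σnom=63.710; wc +0.270/-0.310 → slack +2.256/-2.117; half-tol=0.290, Σhalf²=0.820504
  +G: nom +1.100 → Σnom=64.810; wc +0.229/-0.060 → slack +2.485/-2.177; half-tol=0.145, Σhalf²=0.841384
  +H: nom +22.000 → Σnom=86.810; wc +0.290/-0.271 → slack +2.775/-2.448; half-tol=0.280, Σhalf²=0.920065
  -I: nom -7.100 → Σnom=79.710; wc +0.109/-0.109 → slack +2.884/-2.557; half-tol=0.109, Σhalf²=0.931946
  +J: nom +32.900 → Σnom=112.610; wc +0.020/-0.060 → slack +2.904/-2.617; half-tol=0.040, Σhalf²=0.933546
Nominal = 112.610. Worst-case = [112.610 - 2.617, 112.610 + 2.904] = [109.993, 115.514]. RSS = √0.933546 = 0.966.

nominal=112.610 wc=[109.993,115.514] rss=0.966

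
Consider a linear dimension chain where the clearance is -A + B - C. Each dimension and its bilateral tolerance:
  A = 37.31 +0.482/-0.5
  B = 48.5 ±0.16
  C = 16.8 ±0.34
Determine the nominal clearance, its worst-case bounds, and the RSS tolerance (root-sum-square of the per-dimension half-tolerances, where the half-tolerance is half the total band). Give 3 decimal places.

nominal=-5.610 wc=[-6.592,-4.610] rss=0.618

Stack each dimension's contribution:
  -A: nom -37.310 → Σnom=-37.310; wc +0.500/-0.482 → slack +0.500/-0.482; half-tol=0.491, Σhalf²=0.241081
  +B: nom +48.500 → Σnom=11.190; wc +0.160/-0.160 → slack +0.660/-0.642; half-tol=0.160, Σhalf²=0.266681
  -C: nom -16.800 → Σnom=-5.610; wc +0.340/-0.340 → slack +1.000/-0.982; half-tol=0.340, Σhalf²=0.382281
Nominal = -5.610. Worst-case = [-5.610 - 0.982, -5.610 + 1.000] = [-6.592, -4.610]. RSS = √0.382281 = 0.618.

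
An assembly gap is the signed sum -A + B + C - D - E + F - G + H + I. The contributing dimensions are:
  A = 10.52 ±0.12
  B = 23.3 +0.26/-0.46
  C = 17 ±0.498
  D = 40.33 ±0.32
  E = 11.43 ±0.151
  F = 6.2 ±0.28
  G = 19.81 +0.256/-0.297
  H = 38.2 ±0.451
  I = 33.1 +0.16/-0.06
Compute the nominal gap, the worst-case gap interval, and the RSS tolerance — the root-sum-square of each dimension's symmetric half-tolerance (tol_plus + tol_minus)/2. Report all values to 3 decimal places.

Stack each dimension's contribution:
  -A: nom -10.520 → Σnom=-10.520; wc +0.120/-0.120 → slack +0.120/-0.120; half-tol=0.120, Σhalf²=0.014400
  +B: nom +23.300 → Σnom=12.780; wc +0.260/-0.460 → slack +0.380/-0.580; half-tol=0.360, Σhalf²=0.144000
  +C: nom +17.000 → Σnom=29.780; wc +0.498/-0.498 → slack +0.878/-1.078; half-tol=0.498, Σhalf²=0.392004
  -D: nom -40.330 → Σnom=-10.550; wc +0.320/-0.320 → slack +1.198/-1.398; half-tol=0.320, Σhalf²=0.494404
  -E: nom -11.430 → Σnom=-21.980; wc +0.151/-0.151 → slack +1.349/-1.549; half-tol=0.151, Σhalf²=0.517205
  +F: nom +6.200 → Σnom=-15.780; wc +0.280/-0.280 → slack +1.629/-1.829; half-tol=0.280, Σhalf²=0.595605
  -G: nom -19.810 → Σnom=-35.590; wc +0.297/-0.256 → slack +1.926/-2.085; half-tol=0.276, Σhalf²=0.672057
  +H: nom +38.200 → Σnom=2.610; wc +0.451/-0.451 → slack +2.377/-2.536; half-tol=0.451, Σhalf²=0.875458
  +I: nom +33.100 → Σnom=35.710; wc +0.160/-0.060 → slack +2.537/-2.596; half-tol=0.110, Σhalf²=0.887558
Nominal = 35.710. Worst-case = [35.710 - 2.596, 35.710 + 2.537] = [33.114, 38.247]. RSS = √0.887558 = 0.942.

nominal=35.710 wc=[33.114,38.247] rss=0.942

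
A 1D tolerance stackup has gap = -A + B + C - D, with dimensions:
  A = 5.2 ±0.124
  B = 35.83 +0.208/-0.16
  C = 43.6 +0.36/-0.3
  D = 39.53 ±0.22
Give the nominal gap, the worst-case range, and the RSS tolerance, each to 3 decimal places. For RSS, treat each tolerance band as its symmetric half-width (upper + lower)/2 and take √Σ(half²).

Stack each dimension's contribution:
  -A: nom -5.200 → Σnom=-5.200; wc +0.124/-0.124 → slack +0.124/-0.124; half-tol=0.124, Σhalf²=0.015376
  +B: nom +35.830 → Σnom=30.630; wc +0.208/-0.160 → slack +0.332/-0.284; half-tol=0.184, Σhalf²=0.049232
  +C: nom +43.600 → Σnom=74.230; wc +0.360/-0.300 → slack +0.692/-0.584; half-tol=0.330, Σhalf²=0.158132
  -D: nom -39.530 → Σnom=34.700; wc +0.220/-0.220 → slack +0.912/-0.804; half-tol=0.220, Σhalf²=0.206532
Nominal = 34.700. Worst-case = [34.700 - 0.804, 34.700 + 0.912] = [33.896, 35.612]. RSS = √0.206532 = 0.454.

nominal=34.700 wc=[33.896,35.612] rss=0.454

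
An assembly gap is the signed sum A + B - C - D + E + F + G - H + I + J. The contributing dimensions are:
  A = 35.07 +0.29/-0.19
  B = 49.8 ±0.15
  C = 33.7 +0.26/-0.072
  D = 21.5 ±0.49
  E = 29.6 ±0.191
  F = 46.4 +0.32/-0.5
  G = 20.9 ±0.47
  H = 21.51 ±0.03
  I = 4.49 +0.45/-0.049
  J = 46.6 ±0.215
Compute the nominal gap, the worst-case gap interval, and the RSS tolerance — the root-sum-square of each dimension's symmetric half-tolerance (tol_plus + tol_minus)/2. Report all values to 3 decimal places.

nominal=156.150 wc=[153.605,158.828] rss=0.939

Stack each dimension's contribution:
  +A: nom +35.070 → Σnom=35.070; wc +0.290/-0.190 → slack +0.290/-0.190; half-tol=0.240, Σhalf²=0.057600
  +B: nom +49.800 → Σnom=84.870; wc +0.150/-0.150 → slack +0.440/-0.340; half-tol=0.150, Σhalf²=0.080100
  -C: nom -33.700 → Σnom=51.170; wc +0.072/-0.260 → slack +0.512/-0.600; half-tol=0.166, Σhalf²=0.107656
  -D: nom -21.500 → Σnom=29.670; wc +0.490/-0.490 → slack +1.002/-1.090; half-tol=0.490, Σhalf²=0.347756
  +E: nom +29.600 → Σnom=59.270; wc +0.191/-0.191 → slack +1.193/-1.281; half-tol=0.191, Σhalf²=0.384237
  +F: nom +46.400 → Σnom=105.670; wc +0.320/-0.500 → slack +1.513/-1.781; half-tol=0.410, Σhalf²=0.552337
  +G: nom +20.900 → Σnom=126.570; wc +0.470/-0.470 → slack +1.983/-2.251; half-tol=0.470, Σhalf²=0.773237
  -H: nom -21.510 → Σnom=105.060; wc +0.030/-0.030 → slack +2.013/-2.281; half-tol=0.030, Σhalf²=0.774137
  +I: nom +4.490 → Σnom=109.550; wc +0.450/-0.049 → slack +2.463/-2.330; half-tol=0.249, Σhalf²=0.836387
  +J: nom +46.600 → Σnom=156.150; wc +0.215/-0.215 → slack +2.678/-2.545; half-tol=0.215, Σhalf²=0.882612
Nominal = 156.150. Worst-case = [156.150 - 2.545, 156.150 + 2.678] = [153.605, 158.828]. RSS = √0.882612 = 0.939.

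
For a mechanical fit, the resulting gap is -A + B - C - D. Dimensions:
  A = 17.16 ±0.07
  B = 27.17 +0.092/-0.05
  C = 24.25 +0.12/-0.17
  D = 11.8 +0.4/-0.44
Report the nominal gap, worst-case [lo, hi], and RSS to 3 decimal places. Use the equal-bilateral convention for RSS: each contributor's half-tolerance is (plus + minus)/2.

nominal=-26.040 wc=[-26.680,-25.268] rss=0.455

Stack each dimension's contribution:
  -A: nom -17.160 → Σnom=-17.160; wc +0.070/-0.070 → slack +0.070/-0.070; half-tol=0.070, Σhalf²=0.004900
  +B: nom +27.170 → Σnom=10.010; wc +0.092/-0.050 → slack +0.162/-0.120; half-tol=0.071, Σhalf²=0.009941
  -C: nom -24.250 → Σnom=-14.240; wc +0.170/-0.120 → slack +0.332/-0.240; half-tol=0.145, Σhalf²=0.030966
  -D: nom -11.800 → Σnom=-26.040; wc +0.440/-0.400 → slack +0.772/-0.640; half-tol=0.420, Σhalf²=0.207366
Nominal = -26.040. Worst-case = [-26.040 - 0.640, -26.040 + 0.772] = [-26.680, -25.268]. RSS = √0.207366 = 0.455.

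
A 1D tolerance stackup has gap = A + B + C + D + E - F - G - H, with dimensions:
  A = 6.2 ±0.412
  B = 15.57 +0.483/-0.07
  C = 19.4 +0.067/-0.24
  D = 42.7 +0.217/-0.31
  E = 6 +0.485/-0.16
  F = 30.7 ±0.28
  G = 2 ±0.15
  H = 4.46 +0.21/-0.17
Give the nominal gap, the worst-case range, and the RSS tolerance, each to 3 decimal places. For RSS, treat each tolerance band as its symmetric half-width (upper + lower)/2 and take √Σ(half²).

Stack each dimension's contribution:
  +A: nom +6.200 → Σnom=6.200; wc +0.412/-0.412 → slack +0.412/-0.412; half-tol=0.412, Σhalf²=0.169744
  +B: nom +15.570 → Σnom=21.770; wc +0.483/-0.070 → slack +0.895/-0.482; half-tol=0.276, Σhalf²=0.246196
  +C: nom +19.400 → Σnom=41.170; wc +0.067/-0.240 → slack +0.962/-0.722; half-tol=0.153, Σhalf²=0.269758
  +D: nom +42.700 → Σnom=83.870; wc +0.217/-0.310 → slack +1.179/-1.032; half-tol=0.264, Σhalf²=0.339191
  +E: nom +6.000 → Σnom=89.870; wc +0.485/-0.160 → slack +1.664/-1.192; half-tol=0.323, Σhalf²=0.443197
  -F: nom -30.700 → Σnom=59.170; wc +0.280/-0.280 → slack +1.944/-1.472; half-tol=0.280, Σhalf²=0.521597
  -G: nom -2.000 → Σnom=57.170; wc +0.150/-0.150 → slack +2.094/-1.622; half-tol=0.150, Σhalf²=0.544097
  -H: nom -4.460 → Σnom=52.710; wc +0.170/-0.210 → slack +2.264/-1.832; half-tol=0.190, Σhalf²=0.580197
Nominal = 52.710. Worst-case = [52.710 - 1.832, 52.710 + 2.264] = [50.878, 54.974]. RSS = √0.580197 = 0.762.

nominal=52.710 wc=[50.878,54.974] rss=0.762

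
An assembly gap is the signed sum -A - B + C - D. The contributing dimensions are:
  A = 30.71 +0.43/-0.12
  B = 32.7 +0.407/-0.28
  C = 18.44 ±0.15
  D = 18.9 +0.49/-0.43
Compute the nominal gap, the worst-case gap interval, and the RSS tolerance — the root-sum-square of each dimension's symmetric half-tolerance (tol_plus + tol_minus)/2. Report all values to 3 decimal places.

nominal=-63.870 wc=[-65.347,-62.890] rss=0.654

Stack each dimension's contribution:
  -A: nom -30.710 → Σnom=-30.710; wc +0.120/-0.430 → slack +0.120/-0.430; half-tol=0.275, Σhalf²=0.075625
  -B: nom -32.700 → Σnom=-63.410; wc +0.280/-0.407 → slack +0.400/-0.837; half-tol=0.344, Σhalf²=0.193617
  +C: nom +18.440 → Σnom=-44.970; wc +0.150/-0.150 → slack +0.550/-0.987; half-tol=0.150, Σhalf²=0.216117
  -D: nom -18.900 → Σnom=-63.870; wc +0.430/-0.490 → slack +0.980/-1.477; half-tol=0.460, Σhalf²=0.427717
Nominal = -63.870. Worst-case = [-63.870 - 1.477, -63.870 + 0.980] = [-65.347, -62.890]. RSS = √0.427717 = 0.654.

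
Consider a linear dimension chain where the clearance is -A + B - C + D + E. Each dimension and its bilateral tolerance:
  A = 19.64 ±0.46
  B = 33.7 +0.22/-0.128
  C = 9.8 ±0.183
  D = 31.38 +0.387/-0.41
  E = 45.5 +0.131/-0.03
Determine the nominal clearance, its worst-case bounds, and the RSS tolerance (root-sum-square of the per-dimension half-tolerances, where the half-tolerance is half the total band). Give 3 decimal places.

nominal=81.140 wc=[79.929,82.521] rss=0.664

Stack each dimension's contribution:
  -A: nom -19.640 → Σnom=-19.640; wc +0.460/-0.460 → slack +0.460/-0.460; half-tol=0.460, Σhalf²=0.211600
  +B: nom +33.700 → Σnom=14.060; wc +0.220/-0.128 → slack +0.680/-0.588; half-tol=0.174, Σhalf²=0.241876
  -C: nom -9.800 → Σnom=4.260; wc +0.183/-0.183 → slack +0.863/-0.771; half-tol=0.183, Σhalf²=0.275365
  +D: nom +31.380 → Σnom=35.640; wc +0.387/-0.410 → slack +1.250/-1.181; half-tol=0.398, Σhalf²=0.434167
  +E: nom +45.500 → Σnom=81.140; wc +0.131/-0.030 → slack +1.381/-1.211; half-tol=0.081, Σhalf²=0.440648
Nominal = 81.140. Worst-case = [81.140 - 1.211, 81.140 + 1.381] = [79.929, 82.521]. RSS = √0.440648 = 0.664.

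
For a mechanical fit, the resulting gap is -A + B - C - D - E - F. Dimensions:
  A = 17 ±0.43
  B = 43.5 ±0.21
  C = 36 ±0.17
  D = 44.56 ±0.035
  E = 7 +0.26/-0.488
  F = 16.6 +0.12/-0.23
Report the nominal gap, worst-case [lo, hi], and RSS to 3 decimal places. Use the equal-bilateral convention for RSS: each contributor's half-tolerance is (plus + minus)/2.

nominal=-77.660 wc=[-78.885,-76.097] rss=0.655

Stack each dimension's contribution:
  -A: nom -17.000 → Σnom=-17.000; wc +0.430/-0.430 → slack +0.430/-0.430; half-tol=0.430, Σhalf²=0.184900
  +B: nom +43.500 → Σnom=26.500; wc +0.210/-0.210 → slack +0.640/-0.640; half-tol=0.210, Σhalf²=0.229000
  -C: nom -36.000 → Σnom=-9.500; wc +0.170/-0.170 → slack +0.810/-0.810; half-tol=0.170, Σhalf²=0.257900
  -D: nom -44.560 → Σnom=-54.060; wc +0.035/-0.035 → slack +0.845/-0.845; half-tol=0.035, Σhalf²=0.259125
  -E: nom -7.000 → Σnom=-61.060; wc +0.488/-0.260 → slack +1.333/-1.105; half-tol=0.374, Σhalf²=0.399001
  -F: nom -16.600 → Σnom=-77.660; wc +0.230/-0.120 → slack +1.563/-1.225; half-tol=0.175, Σhalf²=0.429626
Nominal = -77.660. Worst-case = [-77.660 - 1.225, -77.660 + 1.563] = [-78.885, -76.097]. RSS = √0.429626 = 0.655.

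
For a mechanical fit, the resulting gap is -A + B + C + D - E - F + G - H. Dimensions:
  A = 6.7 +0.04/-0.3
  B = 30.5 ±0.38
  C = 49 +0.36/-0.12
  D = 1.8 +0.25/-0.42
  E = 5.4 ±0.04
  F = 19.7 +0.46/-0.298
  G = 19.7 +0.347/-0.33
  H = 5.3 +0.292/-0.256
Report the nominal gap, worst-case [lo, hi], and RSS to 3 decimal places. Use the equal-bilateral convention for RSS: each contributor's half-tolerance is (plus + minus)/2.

Stack each dimension's contribution:
  -A: nom -6.700 → Σnom=-6.700; wc +0.300/-0.040 → slack +0.300/-0.040; half-tol=0.170, Σhalf²=0.028900
  +B: nom +30.500 → Σnom=23.800; wc +0.380/-0.380 → slack +0.680/-0.420; half-tol=0.380, Σhalf²=0.173300
  +C: nom +49.000 → Σnom=72.800; wc +0.360/-0.120 → slack +1.040/-0.540; half-tol=0.240, Σhalf²=0.230900
  +D: nom +1.800 → Σnom=74.600; wc +0.250/-0.420 → slack +1.290/-0.960; half-tol=0.335, Σhalf²=0.343125
  -E: nom -5.400 → Σnom=69.200; wc +0.040/-0.040 → slack +1.330/-1.000; half-tol=0.040, Σhalf²=0.344725
  -F: nom -19.700 → Σnom=49.500; wc +0.298/-0.460 → slack +1.628/-1.460; half-tol=0.379, Σhalf²=0.488366
  +G: nom +19.700 → Σnom=69.200; wc +0.347/-0.330 → slack +1.975/-1.790; half-tol=0.339, Σhalf²=0.602948
  -H: nom -5.300 → Σnom=63.900; wc +0.256/-0.292 → slack +2.231/-2.082; half-tol=0.274, Σhalf²=0.678024
Nominal = 63.900. Worst-case = [63.900 - 2.082, 63.900 + 2.231] = [61.818, 66.131]. RSS = √0.678024 = 0.823.

nominal=63.900 wc=[61.818,66.131] rss=0.823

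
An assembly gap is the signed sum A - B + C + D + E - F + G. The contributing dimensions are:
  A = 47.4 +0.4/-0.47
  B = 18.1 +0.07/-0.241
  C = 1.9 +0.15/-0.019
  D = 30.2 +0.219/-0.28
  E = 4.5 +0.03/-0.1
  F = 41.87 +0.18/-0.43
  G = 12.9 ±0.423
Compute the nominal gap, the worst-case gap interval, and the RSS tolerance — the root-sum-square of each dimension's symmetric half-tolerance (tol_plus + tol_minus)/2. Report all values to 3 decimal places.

Stack each dimension's contribution:
  +A: nom +47.400 → Σnom=47.400; wc +0.400/-0.470 → slack +0.400/-0.470; half-tol=0.435, Σhalf²=0.189225
  -B: nom -18.100 → Σnom=29.300; wc +0.241/-0.070 → slack +0.641/-0.540; half-tol=0.155, Σhalf²=0.213405
  +C: nom +1.900 → Σnom=31.200; wc +0.150/-0.019 → slack +0.791/-0.559; half-tol=0.084, Σhalf²=0.220545
  +D: nom +30.200 → Σnom=61.400; wc +0.219/-0.280 → slack +1.010/-0.839; half-tol=0.249, Σhalf²=0.282796
  +E: nom +4.500 → Σnom=65.900; wc +0.030/-0.100 → slack +1.040/-0.939; half-tol=0.065, Σhalf²=0.287021
  -F: nom -41.870 → Σnom=24.030; wc +0.430/-0.180 → slack +1.470/-1.119; half-tol=0.305, Σhalf²=0.380046
  +G: nom +12.900 → Σnom=36.930; wc +0.423/-0.423 → slack +1.893/-1.542; half-tol=0.423, Σhalf²=0.558975
Nominal = 36.930. Worst-case = [36.930 - 1.542, 36.930 + 1.893] = [35.388, 38.823]. RSS = √0.558975 = 0.748.

nominal=36.930 wc=[35.388,38.823] rss=0.748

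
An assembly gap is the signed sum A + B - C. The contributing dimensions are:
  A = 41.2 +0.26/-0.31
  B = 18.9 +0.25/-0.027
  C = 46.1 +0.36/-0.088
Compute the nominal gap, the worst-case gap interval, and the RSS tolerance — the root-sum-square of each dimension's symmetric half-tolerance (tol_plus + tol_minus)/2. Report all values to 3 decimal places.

nominal=14.000 wc=[13.303,14.598] rss=0.388

Stack each dimension's contribution:
  +A: nom +41.200 → Σnom=41.200; wc +0.260/-0.310 → slack +0.260/-0.310; half-tol=0.285, Σhalf²=0.081225
  +B: nom +18.900 → Σnom=60.100; wc +0.250/-0.027 → slack +0.510/-0.337; half-tol=0.139, Σhalf²=0.100407
  -C: nom -46.100 → Σnom=14.000; wc +0.088/-0.360 → slack +0.598/-0.697; half-tol=0.224, Σhalf²=0.150583
Nominal = 14.000. Worst-case = [14.000 - 0.697, 14.000 + 0.598] = [13.303, 14.598]. RSS = √0.150583 = 0.388.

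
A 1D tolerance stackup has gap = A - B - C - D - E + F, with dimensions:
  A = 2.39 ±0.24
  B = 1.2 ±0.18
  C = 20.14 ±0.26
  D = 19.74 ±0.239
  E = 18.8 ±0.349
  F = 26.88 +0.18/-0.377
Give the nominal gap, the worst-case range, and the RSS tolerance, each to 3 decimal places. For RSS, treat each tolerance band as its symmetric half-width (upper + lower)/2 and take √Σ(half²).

Stack each dimension's contribution:
  +A: nom +2.390 → Σnom=2.390; wc +0.240/-0.240 → slack +0.240/-0.240; half-tol=0.240, Σhalf²=0.057600
  -B: nom -1.200 → Σnom=1.190; wc +0.180/-0.180 → slack +0.420/-0.420; half-tol=0.180, Σhalf²=0.090000
  -C: nom -20.140 → Σnom=-18.950; wc +0.260/-0.260 → slack +0.680/-0.680; half-tol=0.260, Σhalf²=0.157600
  -D: nom -19.740 → Σnom=-38.690; wc +0.239/-0.239 → slack +0.919/-0.919; half-tol=0.239, Σhalf²=0.214721
  -E: nom -18.800 → Σnom=-57.490; wc +0.349/-0.349 → slack +1.268/-1.268; half-tol=0.349, Σhalf²=0.336522
  +F: nom +26.880 → Σnom=-30.610; wc +0.180/-0.377 → slack +1.448/-1.645; half-tol=0.278, Σhalf²=0.414084
Nominal = -30.610. Worst-case = [-30.610 - 1.645, -30.610 + 1.448] = [-32.255, -29.162]. RSS = √0.414084 = 0.643.

nominal=-30.610 wc=[-32.255,-29.162] rss=0.643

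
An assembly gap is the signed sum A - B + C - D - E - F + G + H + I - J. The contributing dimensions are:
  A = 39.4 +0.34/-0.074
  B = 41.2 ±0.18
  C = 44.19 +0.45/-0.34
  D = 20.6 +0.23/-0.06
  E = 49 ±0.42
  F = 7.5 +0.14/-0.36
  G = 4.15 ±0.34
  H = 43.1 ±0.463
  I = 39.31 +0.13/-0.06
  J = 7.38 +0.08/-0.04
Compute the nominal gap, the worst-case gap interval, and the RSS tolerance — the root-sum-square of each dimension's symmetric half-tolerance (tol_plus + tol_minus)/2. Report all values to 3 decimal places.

Stack each dimension's contribution:
  +A: nom +39.400 → Σnom=39.400; wc +0.340/-0.074 → slack +0.340/-0.074; half-tol=0.207, Σhalf²=0.042849
  -B: nom -41.200 → Σnom=-1.800; wc +0.180/-0.180 → slack +0.520/-0.254; half-tol=0.180, Σhalf²=0.075249
  +C: nom +44.190 → Σnom=42.390; wc +0.450/-0.340 → slack +0.970/-0.594; half-tol=0.395, Σhalf²=0.231274
  -D: nom -20.600 → Σnom=21.790; wc +0.060/-0.230 → slack +1.030/-0.824; half-tol=0.145, Σhalf²=0.252299
  -E: nom -49.000 → Σnom=-27.210; wc +0.420/-0.420 → slack +1.450/-1.244; half-tol=0.420, Σhalf²=0.428699
  -F: nom -7.500 → Σnom=-34.710; wc +0.360/-0.140 → slack +1.810/-1.384; half-tol=0.250, Σhalf²=0.491199
  +G: nom +4.150 → Σnom=-30.560; wc +0.340/-0.340 → slack +2.150/-1.724; half-tol=0.340, Σhalf²=0.606799
  +H: nom +43.100 → Σnom=12.540; wc +0.463/-0.463 → slack +2.613/-2.187; half-tol=0.463, Σhalf²=0.821168
  +I: nom +39.310 → Σnom=51.850; wc +0.130/-0.060 → slack +2.743/-2.247; half-tol=0.095, Σhalf²=0.830193
  -J: nom -7.380 → Σnom=44.470; wc +0.040/-0.080 → slack +2.783/-2.327; half-tol=0.060, Σhalf²=0.833793
Nominal = 44.470. Worst-case = [44.470 - 2.327, 44.470 + 2.783] = [42.143, 47.253]. RSS = √0.833793 = 0.913.

nominal=44.470 wc=[42.143,47.253] rss=0.913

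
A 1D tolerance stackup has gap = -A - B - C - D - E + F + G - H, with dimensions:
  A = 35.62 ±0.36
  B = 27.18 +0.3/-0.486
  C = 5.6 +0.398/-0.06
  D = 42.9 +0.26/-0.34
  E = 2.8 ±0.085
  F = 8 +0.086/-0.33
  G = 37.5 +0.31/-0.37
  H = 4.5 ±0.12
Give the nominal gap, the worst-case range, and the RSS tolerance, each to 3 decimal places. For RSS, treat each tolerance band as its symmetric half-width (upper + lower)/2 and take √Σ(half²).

nominal=-73.100 wc=[-75.323,-71.253] rss=0.779

Stack each dimension's contribution:
  -A: nom -35.620 → Σnom=-35.620; wc +0.360/-0.360 → slack +0.360/-0.360; half-tol=0.360, Σhalf²=0.129600
  -B: nom -27.180 → Σnom=-62.800; wc +0.486/-0.300 → slack +0.846/-0.660; half-tol=0.393, Σhalf²=0.284049
  -C: nom -5.600 → Σnom=-68.400; wc +0.060/-0.398 → slack +0.906/-1.058; half-tol=0.229, Σhalf²=0.336490
  -D: nom -42.900 → Σnom=-111.300; wc +0.340/-0.260 → slack +1.246/-1.318; half-tol=0.300, Σhalf²=0.426490
  -E: nom -2.800 → Σnom=-114.100; wc +0.085/-0.085 → slack +1.331/-1.403; half-tol=0.085, Σhalf²=0.433715
  +F: nom +8.000 → Σnom=-106.100; wc +0.086/-0.330 → slack +1.417/-1.733; half-tol=0.208, Σhalf²=0.476979
  +G: nom +37.500 → Σnom=-68.600; wc +0.310/-0.370 → slack +1.727/-2.103; half-tol=0.340, Σhalf²=0.592579
  -H: nom -4.500 → Σnom=-73.100; wc +0.120/-0.120 → slack +1.847/-2.223; half-tol=0.120, Σhalf²=0.606979
Nominal = -73.100. Worst-case = [-73.100 - 2.223, -73.100 + 1.847] = [-75.323, -71.253]. RSS = √0.606979 = 0.779.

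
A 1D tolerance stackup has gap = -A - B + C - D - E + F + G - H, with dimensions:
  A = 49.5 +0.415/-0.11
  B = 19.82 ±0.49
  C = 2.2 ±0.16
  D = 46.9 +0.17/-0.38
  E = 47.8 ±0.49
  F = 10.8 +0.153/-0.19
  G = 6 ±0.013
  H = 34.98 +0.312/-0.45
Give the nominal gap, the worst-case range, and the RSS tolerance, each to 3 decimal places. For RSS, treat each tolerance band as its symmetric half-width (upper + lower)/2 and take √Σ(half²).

nominal=-180.000 wc=[-182.240,-177.754] rss=0.908

Stack each dimension's contribution:
  -A: nom -49.500 → Σnom=-49.500; wc +0.110/-0.415 → slack +0.110/-0.415; half-tol=0.263, Σhalf²=0.068906
  -B: nom -19.820 → Σnom=-69.320; wc +0.490/-0.490 → slack +0.600/-0.905; half-tol=0.490, Σhalf²=0.309006
  +C: nom +2.200 → Σnom=-67.120; wc +0.160/-0.160 → slack +0.760/-1.065; half-tol=0.160, Σhalf²=0.334606
  -D: nom -46.900 → Σnom=-114.020; wc +0.380/-0.170 → slack +1.140/-1.235; half-tol=0.275, Σhalf²=0.410231
  -E: nom -47.800 → Σnom=-161.820; wc +0.490/-0.490 → slack +1.630/-1.725; half-tol=0.490, Σhalf²=0.650331
  +F: nom +10.800 → Σnom=-151.020; wc +0.153/-0.190 → slack +1.783/-1.915; half-tol=0.171, Σhalf²=0.679744
  +G: nom +6.000 → Σnom=-145.020; wc +0.013/-0.013 → slack +1.796/-1.928; half-tol=0.013, Σhalf²=0.679913
  -H: nom -34.980 → Σnom=-180.000; wc +0.450/-0.312 → slack +2.246/-2.240; half-tol=0.381, Σhalf²=0.825074
Nominal = -180.000. Worst-case = [-180.000 - 2.240, -180.000 + 2.246] = [-182.240, -177.754]. RSS = √0.825074 = 0.908.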